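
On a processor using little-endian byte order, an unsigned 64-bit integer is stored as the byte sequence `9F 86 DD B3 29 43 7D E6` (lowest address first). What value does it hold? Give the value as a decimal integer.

16608504847202616991

Little-endian: lowest address holds the least-significant byte.
Reassemble most-significant byte first: E6 7D 43 29 B3 DD 86 9F → 0xE67D4329B3DD869F.
0xE67D4329B3DD869F = 16608504847202616991.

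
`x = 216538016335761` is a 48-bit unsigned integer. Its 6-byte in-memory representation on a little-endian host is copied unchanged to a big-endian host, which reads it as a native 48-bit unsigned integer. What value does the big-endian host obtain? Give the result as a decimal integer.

159736472268996

216538016335761 in 48-bit hexadecimal is 0xC4F0AF8B4791.
Stored little-endian, the bytes at ascending addresses are 91 47 8B AF F0 C4.
Read back as big-endian, the last byte is least significant, giving 0x91478BAFF0C4.
0x91478BAFF0C4 = 159736472268996.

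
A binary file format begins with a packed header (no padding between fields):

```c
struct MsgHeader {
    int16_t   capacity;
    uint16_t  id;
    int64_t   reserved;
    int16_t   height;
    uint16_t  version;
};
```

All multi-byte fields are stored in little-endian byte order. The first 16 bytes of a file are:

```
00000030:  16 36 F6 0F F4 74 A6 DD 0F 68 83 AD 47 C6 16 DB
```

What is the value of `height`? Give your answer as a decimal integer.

-14777

`height` follows `capacity` (2 B), `id` (2 B), `reserved` (8 B), so it starts at offset 2 + 2 + 8 = 12 and occupies 2 bytes.
Bytes at offsets 12..13: 47 C6.
Little-endian: lowest address holds the least-significant byte.
Reassemble most-significant byte first: C6 47 → 0xC647.
Top bit is set, so as a signed 16-bit value this is 0xC647 − 2^16 = -14777.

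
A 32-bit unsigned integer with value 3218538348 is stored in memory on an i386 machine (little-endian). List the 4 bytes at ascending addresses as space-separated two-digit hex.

6C FF D6 BF

3218538348 in hexadecimal, padded to 32 bits, is 0xBFD6FF6C.
Split into bytes (most-significant first): BF D6 FF 6C.
Little-endian stores the least-significant byte at the lowest address.
So at ascending addresses the bytes are 6C FF D6 BF.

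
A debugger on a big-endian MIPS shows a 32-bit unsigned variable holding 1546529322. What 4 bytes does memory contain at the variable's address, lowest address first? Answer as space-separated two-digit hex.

1546529322 in hexadecimal, padded to 32 bits, is 0x5C2E2A2A.
Split into bytes (most-significant first): 5C 2E 2A 2A.
Big-endian stores the most-significant byte at the lowest address.
So the memory order matches the most-significant-first order: 5C 2E 2A 2A.

5C 2E 2A 2A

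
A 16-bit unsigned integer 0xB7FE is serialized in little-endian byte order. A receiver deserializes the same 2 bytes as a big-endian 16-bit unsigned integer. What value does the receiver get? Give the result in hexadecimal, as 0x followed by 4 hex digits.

0xFEB7

Stored little-endian, the bytes at ascending addresses are FE B7.
Read back as big-endian, the last byte is least significant, giving 0xFEB7.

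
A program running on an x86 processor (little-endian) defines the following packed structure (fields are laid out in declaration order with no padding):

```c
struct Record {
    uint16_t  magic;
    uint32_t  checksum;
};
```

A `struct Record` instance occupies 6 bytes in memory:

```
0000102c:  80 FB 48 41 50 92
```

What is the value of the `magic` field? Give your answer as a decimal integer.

`magic` is the first field, at byte offset 0, occupying 2 bytes.
Bytes at offsets 0..1: 80 FB.
In little-endian order the low byte comes first in memory.
Reassemble most-significant byte first: FB 80 → 0xFB80.
0xFB80 = 64384.

64384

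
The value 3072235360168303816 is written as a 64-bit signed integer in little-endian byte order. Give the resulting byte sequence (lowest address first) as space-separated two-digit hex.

3072235360168303816 in hexadecimal, padded to 64 bits, is 0x2AA2C5C85D39DCC8.
Split into bytes (most-significant first): 2A A2 C5 C8 5D 39 DC C8.
Little-endian: lowest address holds the least-significant byte.
So at ascending addresses the bytes are C8 DC 39 5D C8 C5 A2 2A.

C8 DC 39 5D C8 C5 A2 2A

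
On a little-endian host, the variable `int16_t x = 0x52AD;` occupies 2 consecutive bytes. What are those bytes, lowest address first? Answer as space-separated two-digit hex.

AD 52

Split into bytes (most-significant first): 52 AD.
Little-endian: lowest address holds the least-significant byte.
So at ascending addresses the bytes are AD 52.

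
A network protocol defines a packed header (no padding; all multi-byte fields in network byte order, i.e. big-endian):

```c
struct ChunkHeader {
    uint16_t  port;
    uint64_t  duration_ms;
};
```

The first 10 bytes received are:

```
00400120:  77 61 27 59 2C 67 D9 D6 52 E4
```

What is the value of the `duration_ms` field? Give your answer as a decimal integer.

2835346264954393316

`duration_ms` follows `port` (2 bytes), so it starts at byte offset 2 and occupies 8 bytes.
Bytes at offsets 2..9: 27 59 2C 67 D9 D6 52 E4.
Big-endian stores the most-significant byte at the lowest address.
The bytes are already most-significant first: 0x27592C67D9D652E4.
0x27592C67D9D652E4 = 2835346264954393316.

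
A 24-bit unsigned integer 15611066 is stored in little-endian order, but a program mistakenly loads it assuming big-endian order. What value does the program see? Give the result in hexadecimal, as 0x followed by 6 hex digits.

0xBA34EE

15611066 in 24-bit hexadecimal is 0xEE34BA.
Stored little-endian, the bytes at ascending addresses are BA 34 EE.
Read back as big-endian, the last byte is least significant, giving 0xBA34EE.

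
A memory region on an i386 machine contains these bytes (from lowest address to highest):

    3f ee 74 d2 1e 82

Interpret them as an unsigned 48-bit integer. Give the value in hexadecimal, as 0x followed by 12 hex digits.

0x821ED274EE3F

Little-endian stores the least-significant byte at the lowest address.
Reassemble most-significant byte first: 82 1E D2 74 EE 3F → 0x821ED274EE3F.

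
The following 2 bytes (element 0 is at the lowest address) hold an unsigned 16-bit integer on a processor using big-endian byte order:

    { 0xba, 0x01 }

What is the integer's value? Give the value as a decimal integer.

In big-endian order the high byte comes first in memory.
The bytes are already most-significant first: 0xBA01.
0xBA01 = 47617.

47617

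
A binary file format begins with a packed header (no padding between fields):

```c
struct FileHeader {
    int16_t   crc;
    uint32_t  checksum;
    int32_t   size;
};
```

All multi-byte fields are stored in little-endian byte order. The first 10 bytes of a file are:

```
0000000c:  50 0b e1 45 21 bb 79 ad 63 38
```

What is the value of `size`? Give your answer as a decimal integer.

`size` follows `crc` (2 B), `checksum` (4 B), so it starts at offset 2 + 4 = 6 and occupies 4 bytes.
Bytes at offsets 6..9: 79 AD 63 38.
In little-endian order the low byte comes first in memory.
Reassemble most-significant byte first: 38 63 AD 79 → 0x3863AD79.
0x3863AD79 = 946056569.

946056569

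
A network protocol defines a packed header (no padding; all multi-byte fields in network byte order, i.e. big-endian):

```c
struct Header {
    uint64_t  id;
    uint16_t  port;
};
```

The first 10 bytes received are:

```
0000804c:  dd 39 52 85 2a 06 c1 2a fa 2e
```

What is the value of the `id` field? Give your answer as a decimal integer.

`id` is the first field, at byte offset 0, occupying 8 bytes.
Bytes at offsets 0..7: DD 39 52 85 2A 06 C1 2A.
Big-endian: lowest address holds the most-significant byte.
The bytes are already most-significant first: 0xDD3952852A06C12A.
0xDD3952852A06C12A = 15940863087943794986.

15940863087943794986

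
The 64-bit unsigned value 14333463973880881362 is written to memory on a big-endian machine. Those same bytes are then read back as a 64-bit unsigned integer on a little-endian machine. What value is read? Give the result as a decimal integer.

15159124955170466502

14333463973880881362 in 64-bit hexadecimal is 0xC6EAB18AD40760D2.
Stored big-endian, the bytes at ascending addresses are C6 EA B1 8A D4 07 60 D2.
Read back as little-endian, the first byte is least significant, giving 0xD26007D48AB1EAC6.
0xD26007D48AB1EAC6 = 15159124955170466502.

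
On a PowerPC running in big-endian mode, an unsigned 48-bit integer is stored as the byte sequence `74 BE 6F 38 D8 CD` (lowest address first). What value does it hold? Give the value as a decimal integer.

128361258604749

In big-endian order the high byte comes first in memory.
The bytes are already most-significant first: 0x74BE6F38D8CD.
0x74BE6F38D8CD = 128361258604749.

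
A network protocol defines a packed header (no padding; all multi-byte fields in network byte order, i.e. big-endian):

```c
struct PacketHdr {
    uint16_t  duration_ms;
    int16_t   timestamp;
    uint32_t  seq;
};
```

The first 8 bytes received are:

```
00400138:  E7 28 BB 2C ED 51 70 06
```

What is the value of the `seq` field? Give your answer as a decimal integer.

`seq` follows `duration_ms` (2 B), `timestamp` (2 B), so it starts at offset 2 + 2 = 4 and occupies 4 bytes.
Bytes at offsets 4..7: ED 51 70 06.
In big-endian order the high byte comes first in memory.
The bytes are already most-significant first: 0xED517006.
0xED517006 = 3981537286.

3981537286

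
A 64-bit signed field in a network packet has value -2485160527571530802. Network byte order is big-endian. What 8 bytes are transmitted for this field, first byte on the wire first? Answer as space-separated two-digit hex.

Two's complement of -2485160527571530802 in 64 bits: 2485160527571530802 = 0x227D105537B93432; invert → 0xDD82EFAAC846CBCD; add 1 → 0xDD82EFAAC846CBCE.
Split into bytes (most-significant first): DD 82 EF AA C8 46 CB CE.
Big-endian: lowest address holds the most-significant byte.
So the memory order matches the most-significant-first order: DD 82 EF AA C8 46 CB CE.

DD 82 EF AA C8 46 CB CE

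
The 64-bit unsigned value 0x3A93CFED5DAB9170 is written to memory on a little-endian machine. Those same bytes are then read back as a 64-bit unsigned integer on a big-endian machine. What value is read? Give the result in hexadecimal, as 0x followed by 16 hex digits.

0x7091AB5DEDCF933A

Stored little-endian, the bytes at ascending addresses are 70 91 AB 5D ED CF 93 3A.
Read back as big-endian, the last byte is least significant, giving 0x7091AB5DEDCF933A.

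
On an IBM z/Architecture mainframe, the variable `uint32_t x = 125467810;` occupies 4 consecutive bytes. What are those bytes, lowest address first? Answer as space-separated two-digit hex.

07 7A 7C A2

125467810 in hexadecimal, padded to 32 bits, is 0x077A7CA2.
Split into bytes (most-significant first): 07 7A 7C A2.
Big-endian stores the most-significant byte at the lowest address.
So the memory order matches the most-significant-first order: 07 7A 7C A2.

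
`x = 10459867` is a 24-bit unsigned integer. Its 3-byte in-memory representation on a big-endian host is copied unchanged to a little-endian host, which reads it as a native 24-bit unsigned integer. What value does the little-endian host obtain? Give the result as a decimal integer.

10459867 in 24-bit hexadecimal is 0x9F9ADB.
Stored big-endian, the bytes at ascending addresses are 9F 9A DB.
Read back as little-endian, the first byte is least significant, giving 0xDB9A9F.
0xDB9A9F = 14391967.

14391967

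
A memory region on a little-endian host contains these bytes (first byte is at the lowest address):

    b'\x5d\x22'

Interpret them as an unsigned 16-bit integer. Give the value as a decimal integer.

Little-endian stores the least-significant byte at the lowest address.
Reassemble most-significant byte first: 22 5D → 0x225D.
0x225D = 8797.

8797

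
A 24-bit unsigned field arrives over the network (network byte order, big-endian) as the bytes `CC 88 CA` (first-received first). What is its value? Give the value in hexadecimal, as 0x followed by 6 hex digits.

0xCC88CA

In big-endian order the high byte comes first in memory.
The bytes are already most-significant first: 0xCC88CA.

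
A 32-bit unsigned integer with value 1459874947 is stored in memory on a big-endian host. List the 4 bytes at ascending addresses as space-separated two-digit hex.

1459874947 in hexadecimal, padded to 32 bits, is 0x5703EC83.
Split into bytes (most-significant first): 57 03 EC 83.
Big-endian: lowest address holds the most-significant byte.
So the memory order matches the most-significant-first order: 57 03 EC 83.

57 03 EC 83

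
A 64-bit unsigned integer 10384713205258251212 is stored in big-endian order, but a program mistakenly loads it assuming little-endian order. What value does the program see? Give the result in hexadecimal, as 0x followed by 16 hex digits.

10384713205258251212 in 64-bit hexadecimal is 0x901DE9A3BDB9EBCC.
Stored big-endian, the bytes at ascending addresses are 90 1D E9 A3 BD B9 EB CC.
Read back as little-endian, the first byte is least significant, giving 0xCCEBB9BDA3E91D90.

0xCCEBB9BDA3E91D90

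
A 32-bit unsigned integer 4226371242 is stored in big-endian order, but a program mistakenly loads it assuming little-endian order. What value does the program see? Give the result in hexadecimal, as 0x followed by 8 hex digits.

4226371242 in 32-bit hexadecimal is 0xFBE94EAA.
Stored big-endian, the bytes at ascending addresses are FB E9 4E AA.
Read back as little-endian, the first byte is least significant, giving 0xAA4EE9FB.

0xAA4EE9FB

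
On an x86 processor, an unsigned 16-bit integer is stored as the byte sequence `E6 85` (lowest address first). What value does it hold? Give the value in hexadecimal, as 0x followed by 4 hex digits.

Little-endian: lowest address holds the least-significant byte.
Reassemble most-significant byte first: 85 E6 → 0x85E6.

0x85E6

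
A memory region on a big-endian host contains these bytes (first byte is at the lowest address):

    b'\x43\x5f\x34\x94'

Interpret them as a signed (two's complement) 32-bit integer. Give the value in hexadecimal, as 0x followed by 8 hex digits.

0x435F3494

Big-endian: lowest address holds the most-significant byte.
The bytes are already most-significant first: 0x435F3494.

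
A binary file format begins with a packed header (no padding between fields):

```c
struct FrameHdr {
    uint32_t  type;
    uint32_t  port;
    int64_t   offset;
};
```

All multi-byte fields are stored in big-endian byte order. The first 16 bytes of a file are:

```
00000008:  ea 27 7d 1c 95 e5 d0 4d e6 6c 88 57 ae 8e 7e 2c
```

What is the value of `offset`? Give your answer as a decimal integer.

`offset` follows `type` (4 B), `port` (4 B), so it starts at offset 4 + 4 = 8 and occupies 8 bytes.
Bytes at offsets 8..15: E6 6C 88 57 AE 8E 7E 2C.
Big-endian stores the most-significant byte at the lowest address.
The bytes are already most-significant first: 0xE66C8857AE8E7E2C.
Top bit is set, so as a signed 64-bit value this is 0xE66C8857AE8E7E2C − 2^64 = -1842948237329269204.

-1842948237329269204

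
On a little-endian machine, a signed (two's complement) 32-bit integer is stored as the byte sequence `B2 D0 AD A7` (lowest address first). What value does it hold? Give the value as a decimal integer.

-1481781070

In little-endian order the low byte comes first in memory.
Reassemble most-significant byte first: A7 AD D0 B2 → 0xA7ADD0B2.
Top bit is set, so as a signed 32-bit value this is 0xA7ADD0B2 − 2^32 = -1481781070.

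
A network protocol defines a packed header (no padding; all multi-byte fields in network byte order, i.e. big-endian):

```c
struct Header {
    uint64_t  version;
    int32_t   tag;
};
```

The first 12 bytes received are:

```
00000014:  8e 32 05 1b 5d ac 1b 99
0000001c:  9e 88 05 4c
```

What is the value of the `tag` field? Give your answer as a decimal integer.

-1635252916

`tag` follows `version` (8 bytes), so it starts at byte offset 8 and occupies 4 bytes.
Bytes at offsets 8..11: 9E 88 05 4C.
Big-endian: lowest address holds the most-significant byte.
The bytes are already most-significant first: 0x9E88054C.
Top bit is set, so as a signed 32-bit value this is 0x9E88054C − 2^32 = -1635252916.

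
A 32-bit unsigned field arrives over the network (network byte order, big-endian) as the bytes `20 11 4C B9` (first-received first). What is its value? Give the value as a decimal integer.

538004665

Big-endian: lowest address holds the most-significant byte.
The bytes are already most-significant first: 0x20114CB9.
0x20114CB9 = 538004665.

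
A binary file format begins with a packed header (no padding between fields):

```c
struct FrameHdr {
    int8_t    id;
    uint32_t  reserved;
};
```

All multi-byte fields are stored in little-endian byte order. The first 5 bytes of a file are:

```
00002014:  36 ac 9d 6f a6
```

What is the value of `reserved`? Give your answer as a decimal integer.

2792332716

`reserved` follows `id` (1 byte), so it starts at byte offset 1 and occupies 4 bytes.
Bytes at offsets 1..4: AC 9D 6F A6.
In little-endian order the low byte comes first in memory.
Reassemble most-significant byte first: A6 6F 9D AC → 0xA66F9DAC.
0xA66F9DAC = 2792332716.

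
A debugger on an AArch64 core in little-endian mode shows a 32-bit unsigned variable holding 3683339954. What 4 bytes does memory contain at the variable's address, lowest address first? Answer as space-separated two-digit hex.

B2 4E 8B DB

3683339954 in hexadecimal, padded to 32 bits, is 0xDB8B4EB2.
Split into bytes (most-significant first): DB 8B 4E B2.
Little-endian stores the least-significant byte at the lowest address.
So at ascending addresses the bytes are B2 4E 8B DB.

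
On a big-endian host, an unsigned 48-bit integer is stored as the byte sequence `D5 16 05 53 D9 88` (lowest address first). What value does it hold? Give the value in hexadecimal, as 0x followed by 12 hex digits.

0xD5160553D988

In big-endian order the high byte comes first in memory.
The bytes are already most-significant first: 0xD5160553D988.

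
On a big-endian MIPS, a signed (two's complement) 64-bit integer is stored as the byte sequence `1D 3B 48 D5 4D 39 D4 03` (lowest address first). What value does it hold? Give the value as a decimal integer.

2106357331686708227

Big-endian stores the most-significant byte at the lowest address.
The bytes are already most-significant first: 0x1D3B48D54D39D403.
0x1D3B48D54D39D403 = 2106357331686708227.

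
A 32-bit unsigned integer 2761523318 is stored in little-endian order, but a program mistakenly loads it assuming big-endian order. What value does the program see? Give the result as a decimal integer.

2761523318 in 32-bit hexadecimal is 0xA4998076.
Stored little-endian, the bytes at ascending addresses are 76 80 99 A4.
Read back as big-endian, the last byte is least significant, giving 0x768099A4.
0x768099A4 = 1988139428.

1988139428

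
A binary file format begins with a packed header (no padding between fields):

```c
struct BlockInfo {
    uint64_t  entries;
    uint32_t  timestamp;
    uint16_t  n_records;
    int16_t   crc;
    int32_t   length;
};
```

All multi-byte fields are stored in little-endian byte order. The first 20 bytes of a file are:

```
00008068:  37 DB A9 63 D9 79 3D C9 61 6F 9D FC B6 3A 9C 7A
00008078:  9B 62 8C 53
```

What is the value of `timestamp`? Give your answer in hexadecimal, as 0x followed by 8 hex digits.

`timestamp` follows `entries` (8 bytes), so it starts at byte offset 8 and occupies 4 bytes.
Bytes at offsets 8..11: 61 6F 9D FC.
In little-endian order the low byte comes first in memory.
Reassemble most-significant byte first: FC 9D 6F 61 → 0xFC9D6F61.

0xFC9D6F61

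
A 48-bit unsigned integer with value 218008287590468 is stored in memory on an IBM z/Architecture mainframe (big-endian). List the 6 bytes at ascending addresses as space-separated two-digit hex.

C6 47 02 8A 38 44

218008287590468 in hexadecimal, padded to 48 bits, is 0xC647028A3844.
Split into bytes (most-significant first): C6 47 02 8A 38 44.
Big-endian stores the most-significant byte at the lowest address.
So the memory order matches the most-significant-first order: C6 47 02 8A 38 44.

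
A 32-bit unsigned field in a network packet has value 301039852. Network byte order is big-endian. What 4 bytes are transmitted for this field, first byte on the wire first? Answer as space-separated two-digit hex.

11 F1 80 EC

301039852 in hexadecimal, padded to 32 bits, is 0x11F180EC.
Split into bytes (most-significant first): 11 F1 80 EC.
Big-endian: lowest address holds the most-significant byte.
So the memory order matches the most-significant-first order: 11 F1 80 EC.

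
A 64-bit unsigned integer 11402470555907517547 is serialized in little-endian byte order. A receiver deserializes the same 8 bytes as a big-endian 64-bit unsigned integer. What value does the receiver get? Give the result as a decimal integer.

7776792719987719582

11402470555907517547 in 64-bit hexadecimal is 0x9E3DB68EC6B7EC6B.
Stored little-endian, the bytes at ascending addresses are 6B EC B7 C6 8E B6 3D 9E.
Read back as big-endian, the last byte is least significant, giving 0x6BECB7C68EB63D9E.
0x6BECB7C68EB63D9E = 7776792719987719582.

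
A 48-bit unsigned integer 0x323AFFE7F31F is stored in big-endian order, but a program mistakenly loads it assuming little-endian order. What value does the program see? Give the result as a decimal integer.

Stored big-endian, the bytes at ascending addresses are 32 3A FF E7 F3 1F.
Read back as little-endian, the first byte is least significant, giving 0x1FF3E7FF3A32.
0x1FF3E7FF3A32 = 35132429777458.

35132429777458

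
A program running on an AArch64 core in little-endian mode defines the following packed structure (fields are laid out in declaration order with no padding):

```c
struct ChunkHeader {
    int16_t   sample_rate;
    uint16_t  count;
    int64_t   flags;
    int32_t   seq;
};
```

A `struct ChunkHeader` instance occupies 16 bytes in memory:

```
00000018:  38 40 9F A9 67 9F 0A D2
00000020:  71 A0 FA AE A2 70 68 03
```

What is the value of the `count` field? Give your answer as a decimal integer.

`count` follows `sample_rate` (2 bytes), so it starts at byte offset 2 and occupies 2 bytes.
Bytes at offsets 2..3: 9F A9.
Little-endian: lowest address holds the least-significant byte.
Reassemble most-significant byte first: A9 9F → 0xA99F.
0xA99F = 43423.

43423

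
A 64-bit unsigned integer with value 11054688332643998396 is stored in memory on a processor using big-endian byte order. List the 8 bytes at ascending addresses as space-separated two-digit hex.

99 6A 24 77 E1 E6 9A BC

11054688332643998396 in hexadecimal, padded to 64 bits, is 0x996A2477E1E69ABC.
Split into bytes (most-significant first): 99 6A 24 77 E1 E6 9A BC.
In big-endian order the high byte comes first in memory.
So the memory order matches the most-significant-first order: 99 6A 24 77 E1 E6 9A BC.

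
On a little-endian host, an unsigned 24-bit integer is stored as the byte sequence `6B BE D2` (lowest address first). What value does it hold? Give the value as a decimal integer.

13811307

Little-endian: lowest address holds the least-significant byte.
Reassemble most-significant byte first: D2 BE 6B → 0xD2BE6B.
0xD2BE6B = 13811307.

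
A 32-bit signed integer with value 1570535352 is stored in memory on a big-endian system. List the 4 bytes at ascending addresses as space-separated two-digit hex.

5D 9C 77 B8

1570535352 in hexadecimal, padded to 32 bits, is 0x5D9C77B8.
Split into bytes (most-significant first): 5D 9C 77 B8.
In big-endian order the high byte comes first in memory.
So the memory order matches the most-significant-first order: 5D 9C 77 B8.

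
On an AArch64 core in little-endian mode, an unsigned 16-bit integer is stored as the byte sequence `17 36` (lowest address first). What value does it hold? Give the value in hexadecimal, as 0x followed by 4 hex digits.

0x3617

Little-endian: lowest address holds the least-significant byte.
Reassemble most-significant byte first: 36 17 → 0x3617.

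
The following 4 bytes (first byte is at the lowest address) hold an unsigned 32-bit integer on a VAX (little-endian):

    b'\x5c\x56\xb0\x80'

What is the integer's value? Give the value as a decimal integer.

Little-endian stores the least-significant byte at the lowest address.
Reassemble most-significant byte first: 80 B0 56 5C → 0x80B0565C.
0x80B0565C = 2159040092.

2159040092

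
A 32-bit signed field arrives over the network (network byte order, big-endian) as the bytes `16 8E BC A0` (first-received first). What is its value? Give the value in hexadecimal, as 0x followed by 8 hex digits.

Big-endian stores the most-significant byte at the lowest address.
The bytes are already most-significant first: 0x168EBCA0.

0x168EBCA0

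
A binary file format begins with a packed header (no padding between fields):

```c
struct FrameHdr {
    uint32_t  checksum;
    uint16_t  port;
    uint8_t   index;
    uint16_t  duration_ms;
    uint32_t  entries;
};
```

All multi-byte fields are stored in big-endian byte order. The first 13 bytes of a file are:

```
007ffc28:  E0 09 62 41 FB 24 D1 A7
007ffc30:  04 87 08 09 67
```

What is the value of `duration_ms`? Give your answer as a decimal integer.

42756

`duration_ms` follows `checksum` (4 B), `port` (2 B), `index` (1 B), so it starts at offset 4 + 2 + 1 = 7 and occupies 2 bytes.
Bytes at offsets 7..8: A7 04.
In big-endian order the high byte comes first in memory.
The bytes are already most-significant first: 0xA704.
0xA704 = 42756.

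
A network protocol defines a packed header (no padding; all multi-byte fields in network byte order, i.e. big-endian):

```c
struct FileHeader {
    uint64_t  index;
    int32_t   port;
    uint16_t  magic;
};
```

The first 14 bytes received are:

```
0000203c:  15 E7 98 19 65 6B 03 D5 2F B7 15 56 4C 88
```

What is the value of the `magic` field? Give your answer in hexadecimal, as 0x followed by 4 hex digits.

`magic` follows `index` (8 B), `port` (4 B), so it starts at offset 8 + 4 = 12 and occupies 2 bytes.
Bytes at offsets 12..13: 4C 88.
In big-endian order the high byte comes first in memory.
The bytes are already most-significant first: 0x4C88.

0x4C88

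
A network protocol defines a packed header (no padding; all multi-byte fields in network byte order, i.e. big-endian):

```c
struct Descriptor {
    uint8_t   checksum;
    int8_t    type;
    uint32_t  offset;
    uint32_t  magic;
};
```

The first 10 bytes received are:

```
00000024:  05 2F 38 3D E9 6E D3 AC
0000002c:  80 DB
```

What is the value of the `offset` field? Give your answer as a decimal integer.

943581550

`offset` follows `checksum` (1 B), `type` (1 B), so it starts at offset 1 + 1 = 2 and occupies 4 bytes.
Bytes at offsets 2..5: 38 3D E9 6E.
Big-endian: lowest address holds the most-significant byte.
The bytes are already most-significant first: 0x383DE96E.
0x383DE96E = 943581550.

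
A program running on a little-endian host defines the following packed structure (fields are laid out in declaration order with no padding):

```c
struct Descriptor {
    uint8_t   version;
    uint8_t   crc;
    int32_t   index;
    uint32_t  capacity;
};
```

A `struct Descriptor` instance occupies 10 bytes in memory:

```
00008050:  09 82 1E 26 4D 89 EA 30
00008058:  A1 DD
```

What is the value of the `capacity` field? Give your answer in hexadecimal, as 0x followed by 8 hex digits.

0xDDA130EA

`capacity` follows `version` (1 B), `crc` (1 B), `index` (4 B), so it starts at offset 1 + 1 + 4 = 6 and occupies 4 bytes.
Bytes at offsets 6..9: EA 30 A1 DD.
Little-endian: lowest address holds the least-significant byte.
Reassemble most-significant byte first: DD A1 30 EA → 0xDDA130EA.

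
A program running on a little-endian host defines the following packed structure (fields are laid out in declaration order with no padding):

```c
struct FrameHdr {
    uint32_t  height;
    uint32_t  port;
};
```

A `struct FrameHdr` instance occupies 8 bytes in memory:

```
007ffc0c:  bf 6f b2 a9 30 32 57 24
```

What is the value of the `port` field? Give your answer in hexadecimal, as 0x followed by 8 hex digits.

`port` follows `height` (4 bytes), so it starts at byte offset 4 and occupies 4 bytes.
Bytes at offsets 4..7: 30 32 57 24.
In little-endian order the low byte comes first in memory.
Reassemble most-significant byte first: 24 57 32 30 → 0x24573230.

0x24573230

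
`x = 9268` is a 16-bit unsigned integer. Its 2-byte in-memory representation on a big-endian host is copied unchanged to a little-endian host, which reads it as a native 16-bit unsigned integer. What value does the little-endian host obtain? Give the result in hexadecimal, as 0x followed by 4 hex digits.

9268 in 16-bit hexadecimal is 0x2434.
Stored big-endian, the bytes at ascending addresses are 24 34.
Read back as little-endian, the first byte is least significant, giving 0x3424.

0x3424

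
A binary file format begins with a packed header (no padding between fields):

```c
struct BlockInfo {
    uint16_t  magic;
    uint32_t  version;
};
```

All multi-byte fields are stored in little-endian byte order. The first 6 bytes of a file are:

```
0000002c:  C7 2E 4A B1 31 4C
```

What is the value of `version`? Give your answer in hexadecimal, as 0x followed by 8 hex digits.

0x4C31B14A

`version` follows `magic` (2 bytes), so it starts at byte offset 2 and occupies 4 bytes.
Bytes at offsets 2..5: 4A B1 31 4C.
In little-endian order the low byte comes first in memory.
Reassemble most-significant byte first: 4C 31 B1 4A → 0x4C31B14A.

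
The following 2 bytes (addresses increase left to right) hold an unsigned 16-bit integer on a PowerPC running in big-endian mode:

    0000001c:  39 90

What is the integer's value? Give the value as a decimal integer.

Big-endian stores the most-significant byte at the lowest address.
The bytes are already most-significant first: 0x3990.
0x3990 = 14736.

14736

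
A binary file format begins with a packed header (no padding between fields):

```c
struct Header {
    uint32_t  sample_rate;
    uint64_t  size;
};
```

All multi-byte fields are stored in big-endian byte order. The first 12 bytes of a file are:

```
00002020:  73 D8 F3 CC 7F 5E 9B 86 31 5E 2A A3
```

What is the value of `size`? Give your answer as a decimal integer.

9177944091283827363

`size` follows `sample_rate` (4 bytes), so it starts at byte offset 4 and occupies 8 bytes.
Bytes at offsets 4..11: 7F 5E 9B 86 31 5E 2A A3.
In big-endian order the high byte comes first in memory.
The bytes are already most-significant first: 0x7F5E9B86315E2AA3.
0x7F5E9B86315E2AA3 = 9177944091283827363.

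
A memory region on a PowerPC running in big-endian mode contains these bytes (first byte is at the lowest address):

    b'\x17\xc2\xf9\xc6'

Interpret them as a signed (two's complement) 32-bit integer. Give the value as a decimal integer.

Big-endian stores the most-significant byte at the lowest address.
The bytes are already most-significant first: 0x17C2F9C6.
0x17C2F9C6 = 398653894.

398653894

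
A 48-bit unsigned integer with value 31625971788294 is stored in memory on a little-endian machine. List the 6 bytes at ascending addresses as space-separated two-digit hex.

06 6A D0 7E C3 1C

31625971788294 in hexadecimal, padded to 48 bits, is 0x1CC37ED06A06.
Split into bytes (most-significant first): 1C C3 7E D0 6A 06.
Little-endian stores the least-significant byte at the lowest address.
So at ascending addresses the bytes are 06 6A D0 7E C3 1C.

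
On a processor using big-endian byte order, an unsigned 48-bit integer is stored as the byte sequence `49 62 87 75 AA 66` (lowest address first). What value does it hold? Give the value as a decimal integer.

80687528258150

In big-endian order the high byte comes first in memory.
The bytes are already most-significant first: 0x49628775AA66.
0x49628775AA66 = 80687528258150.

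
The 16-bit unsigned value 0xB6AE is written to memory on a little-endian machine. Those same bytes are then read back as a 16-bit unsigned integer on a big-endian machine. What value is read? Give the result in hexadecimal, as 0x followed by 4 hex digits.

0xAEB6

Stored little-endian, the bytes at ascending addresses are AE B6.
Read back as big-endian, the last byte is least significant, giving 0xAEB6.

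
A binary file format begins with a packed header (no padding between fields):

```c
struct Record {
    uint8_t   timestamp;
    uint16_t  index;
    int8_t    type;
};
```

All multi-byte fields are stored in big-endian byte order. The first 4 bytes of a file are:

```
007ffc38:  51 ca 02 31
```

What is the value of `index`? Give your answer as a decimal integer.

`index` follows `timestamp` (1 byte), so it starts at byte offset 1 and occupies 2 bytes.
Bytes at offsets 1..2: CA 02.
In big-endian order the high byte comes first in memory.
The bytes are already most-significant first: 0xCA02.
0xCA02 = 51714.

51714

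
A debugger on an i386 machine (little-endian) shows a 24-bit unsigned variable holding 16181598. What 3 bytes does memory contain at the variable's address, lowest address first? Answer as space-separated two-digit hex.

5E E9 F6

16181598 in hexadecimal, padded to 24 bits, is 0xF6E95E.
Split into bytes (most-significant first): F6 E9 5E.
In little-endian order the low byte comes first in memory.
So at ascending addresses the bytes are 5E E9 F6.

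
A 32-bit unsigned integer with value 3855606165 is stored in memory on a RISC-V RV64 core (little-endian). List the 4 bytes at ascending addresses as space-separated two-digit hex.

95 E1 CF E5

3855606165 in hexadecimal, padded to 32 bits, is 0xE5CFE195.
Split into bytes (most-significant first): E5 CF E1 95.
Little-endian: lowest address holds the least-significant byte.
So at ascending addresses the bytes are 95 E1 CF E5.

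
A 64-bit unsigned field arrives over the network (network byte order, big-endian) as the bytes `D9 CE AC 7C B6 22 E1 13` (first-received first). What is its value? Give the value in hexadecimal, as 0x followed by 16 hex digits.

0xD9CEAC7CB622E113

Big-endian: lowest address holds the most-significant byte.
The bytes are already most-significant first: 0xD9CEAC7CB622E113.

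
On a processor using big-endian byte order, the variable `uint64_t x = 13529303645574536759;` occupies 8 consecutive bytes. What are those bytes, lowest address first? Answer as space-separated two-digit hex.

13529303645574536759 in hexadecimal, padded to 64 bits, is 0xBBC1BDFBFCDE1E37.
Split into bytes (most-significant first): BB C1 BD FB FC DE 1E 37.
Big-endian stores the most-significant byte at the lowest address.
So the memory order matches the most-significant-first order: BB C1 BD FB FC DE 1E 37.

BB C1 BD FB FC DE 1E 37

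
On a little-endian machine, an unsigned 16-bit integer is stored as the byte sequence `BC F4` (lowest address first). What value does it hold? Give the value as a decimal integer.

62652

In little-endian order the low byte comes first in memory.
Reassemble most-significant byte first: F4 BC → 0xF4BC.
0xF4BC = 62652.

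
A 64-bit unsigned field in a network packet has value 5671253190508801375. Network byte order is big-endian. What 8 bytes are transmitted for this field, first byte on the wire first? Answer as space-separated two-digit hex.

4E B4 56 BA AB 93 ED 5F

5671253190508801375 in hexadecimal, padded to 64 bits, is 0x4EB456BAAB93ED5F.
Split into bytes (most-significant first): 4E B4 56 BA AB 93 ED 5F.
Big-endian: lowest address holds the most-significant byte.
So the memory order matches the most-significant-first order: 4E B4 56 BA AB 93 ED 5F.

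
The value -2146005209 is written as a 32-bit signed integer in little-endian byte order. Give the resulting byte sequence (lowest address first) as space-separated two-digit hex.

27 8F 16 80

Two's complement of -2146005209 in 32 bits: 2146005209 = 0x7FE970D9; invert → 0x80168F26; add 1 → 0x80168F27.
Split into bytes (most-significant first): 80 16 8F 27.
Little-endian: lowest address holds the least-significant byte.
So at ascending addresses the bytes are 27 8F 16 80.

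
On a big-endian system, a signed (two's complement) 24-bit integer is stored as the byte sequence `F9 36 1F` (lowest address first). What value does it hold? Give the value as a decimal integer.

Big-endian stores the most-significant byte at the lowest address.
The bytes are already most-significant first: 0xF9361F.
Top bit is set, so as a signed 24-bit value this is 0xF9361F − 2^24 = -444897.

-444897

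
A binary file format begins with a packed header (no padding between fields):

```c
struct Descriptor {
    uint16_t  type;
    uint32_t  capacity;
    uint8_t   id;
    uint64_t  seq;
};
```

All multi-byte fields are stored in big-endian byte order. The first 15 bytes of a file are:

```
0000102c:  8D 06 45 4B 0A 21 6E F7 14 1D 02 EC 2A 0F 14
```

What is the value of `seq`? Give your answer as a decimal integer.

`seq` follows `type` (2 B), `capacity` (4 B), `id` (1 B), so it starts at offset 2 + 4 + 1 = 7 and occupies 8 bytes.
Bytes at offsets 7..14: F7 14 1D 02 EC 2A 0F 14.
Big-endian stores the most-significant byte at the lowest address.
The bytes are already most-significant first: 0xF7141D02EC2A0F14.
0xF7141D02EC2A0F14 = 17803887125291732756.

17803887125291732756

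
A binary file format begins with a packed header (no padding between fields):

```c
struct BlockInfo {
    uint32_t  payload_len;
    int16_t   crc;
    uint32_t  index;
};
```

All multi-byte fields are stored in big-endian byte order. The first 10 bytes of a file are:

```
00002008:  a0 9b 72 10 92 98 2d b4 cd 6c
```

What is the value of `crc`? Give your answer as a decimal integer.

`crc` follows `payload_len` (4 bytes), so it starts at byte offset 4 and occupies 2 bytes.
Bytes at offsets 4..5: 92 98.
Big-endian stores the most-significant byte at the lowest address.
The bytes are already most-significant first: 0x9298.
Top bit is set, so as a signed 16-bit value this is 0x9298 − 2^16 = -28008.

-28008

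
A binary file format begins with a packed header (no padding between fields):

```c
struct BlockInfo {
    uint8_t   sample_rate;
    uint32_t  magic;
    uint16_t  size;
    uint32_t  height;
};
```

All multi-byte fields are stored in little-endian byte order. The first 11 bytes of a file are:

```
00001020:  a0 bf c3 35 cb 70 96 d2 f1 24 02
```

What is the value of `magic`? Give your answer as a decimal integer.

3409298367

`magic` follows `sample_rate` (1 byte), so it starts at byte offset 1 and occupies 4 bytes.
Bytes at offsets 1..4: BF C3 35 CB.
Little-endian: lowest address holds the least-significant byte.
Reassemble most-significant byte first: CB 35 C3 BF → 0xCB35C3BF.
0xCB35C3BF = 3409298367.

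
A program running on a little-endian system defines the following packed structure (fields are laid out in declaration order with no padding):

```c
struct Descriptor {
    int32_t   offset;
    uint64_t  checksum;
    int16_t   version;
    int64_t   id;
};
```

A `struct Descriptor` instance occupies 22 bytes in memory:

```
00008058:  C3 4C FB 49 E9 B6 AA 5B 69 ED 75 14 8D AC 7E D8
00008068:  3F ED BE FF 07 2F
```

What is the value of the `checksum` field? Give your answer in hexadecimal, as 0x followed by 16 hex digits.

0x1475ED695BAAB6E9

`checksum` follows `offset` (4 bytes), so it starts at byte offset 4 and occupies 8 bytes.
Bytes at offsets 4..11: E9 B6 AA 5B 69 ED 75 14.
Little-endian: lowest address holds the least-significant byte.
Reassemble most-significant byte first: 14 75 ED 69 5B AA B6 E9 → 0x1475ED695BAAB6E9.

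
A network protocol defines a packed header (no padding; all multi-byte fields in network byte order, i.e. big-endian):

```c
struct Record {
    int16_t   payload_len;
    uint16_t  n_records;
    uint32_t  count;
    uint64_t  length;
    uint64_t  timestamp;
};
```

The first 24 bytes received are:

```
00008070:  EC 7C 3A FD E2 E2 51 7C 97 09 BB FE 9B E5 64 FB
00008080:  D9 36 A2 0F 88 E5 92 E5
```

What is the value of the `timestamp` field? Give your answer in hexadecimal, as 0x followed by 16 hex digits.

0xD936A20F88E592E5

`timestamp` follows `payload_len` (2 B), `n_records` (2 B), `count` (4 B), `length` (8 B), so it starts at offset 2 + 2 + 4 + 8 = 16 and occupies 8 bytes.
Bytes at offsets 16..23: D9 36 A2 0F 88 E5 92 E5.
In big-endian order the high byte comes first in memory.
The bytes are already most-significant first: 0xD936A20F88E592E5.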